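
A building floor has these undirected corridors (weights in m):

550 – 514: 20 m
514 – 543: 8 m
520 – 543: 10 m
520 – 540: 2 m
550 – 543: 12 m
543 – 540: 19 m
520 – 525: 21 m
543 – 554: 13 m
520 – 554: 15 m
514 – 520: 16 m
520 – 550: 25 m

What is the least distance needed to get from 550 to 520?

Compare a few routes:
550 → 543 → 520: 12+10 = 22
550 → 520: 25 = 25
Cheapest is 550 → 543 → 520 at 22 m.

22 m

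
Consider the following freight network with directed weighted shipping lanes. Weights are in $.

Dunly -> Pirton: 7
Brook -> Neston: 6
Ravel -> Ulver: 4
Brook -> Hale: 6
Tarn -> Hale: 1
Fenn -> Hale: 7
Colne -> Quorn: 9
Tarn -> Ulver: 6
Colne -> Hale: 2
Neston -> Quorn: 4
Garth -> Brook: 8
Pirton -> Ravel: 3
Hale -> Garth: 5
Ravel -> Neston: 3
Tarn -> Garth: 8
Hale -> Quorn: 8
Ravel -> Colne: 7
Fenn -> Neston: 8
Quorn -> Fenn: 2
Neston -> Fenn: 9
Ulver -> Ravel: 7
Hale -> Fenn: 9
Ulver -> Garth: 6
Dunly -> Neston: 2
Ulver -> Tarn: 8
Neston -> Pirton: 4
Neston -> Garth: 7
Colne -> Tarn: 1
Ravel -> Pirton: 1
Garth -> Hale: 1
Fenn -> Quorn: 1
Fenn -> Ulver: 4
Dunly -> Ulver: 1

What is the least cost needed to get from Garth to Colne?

Enumerating some paths:
Garth–Hale–Fenn–Neston–Pirton–Ravel–Colne: 1+9+8+4+3+7 = 32
Garth–Hale–Quorn–Fenn–Ulver–Ravel–Colne: 1+8+2+4+7+7 = 29
Garth–Hale–Fenn–Ulver–Ravel–Colne: 1+9+4+7+7 = 28
The minimum is $28 via Garth–Hale–Fenn–Ulver–Ravel–Colne.

$28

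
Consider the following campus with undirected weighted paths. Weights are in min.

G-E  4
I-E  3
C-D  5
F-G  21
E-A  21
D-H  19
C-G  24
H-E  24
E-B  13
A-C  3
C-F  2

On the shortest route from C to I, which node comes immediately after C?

A

Candidate routes:
C - D - H - E - I: 5+19+24+3 = 51
C - A - E - I: 3+21+3 = 27
C - G - E - I: 24+4+3 = 31
C - F - G - E - I: 2+21+4+3 = 30
The minimum is 27 min via C - A - E - I.
So from C the first move is to A.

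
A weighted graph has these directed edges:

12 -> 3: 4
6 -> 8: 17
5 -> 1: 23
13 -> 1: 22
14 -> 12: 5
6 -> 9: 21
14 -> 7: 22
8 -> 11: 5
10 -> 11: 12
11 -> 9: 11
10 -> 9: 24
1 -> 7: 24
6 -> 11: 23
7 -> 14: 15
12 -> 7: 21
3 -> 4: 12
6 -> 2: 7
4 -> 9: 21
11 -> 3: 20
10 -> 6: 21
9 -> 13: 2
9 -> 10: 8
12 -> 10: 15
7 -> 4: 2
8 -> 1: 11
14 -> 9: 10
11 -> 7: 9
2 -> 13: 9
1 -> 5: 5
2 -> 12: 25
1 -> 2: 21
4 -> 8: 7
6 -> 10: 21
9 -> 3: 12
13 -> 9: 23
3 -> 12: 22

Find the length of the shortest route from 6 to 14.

46

Compare a few routes:
6 - 11 - 7 - 14: 23+9+15 = 47
6 - 9 - 10 - 11 - 7 - 14: 21+8+12+9+15 = 65
6 - 10 - 11 - 7 - 14: 21+12+9+15 = 57
6 - 8 - 11 - 7 - 14: 17+5+9+15 = 46
The minimum is 46 via 6 - 8 - 11 - 7 - 14.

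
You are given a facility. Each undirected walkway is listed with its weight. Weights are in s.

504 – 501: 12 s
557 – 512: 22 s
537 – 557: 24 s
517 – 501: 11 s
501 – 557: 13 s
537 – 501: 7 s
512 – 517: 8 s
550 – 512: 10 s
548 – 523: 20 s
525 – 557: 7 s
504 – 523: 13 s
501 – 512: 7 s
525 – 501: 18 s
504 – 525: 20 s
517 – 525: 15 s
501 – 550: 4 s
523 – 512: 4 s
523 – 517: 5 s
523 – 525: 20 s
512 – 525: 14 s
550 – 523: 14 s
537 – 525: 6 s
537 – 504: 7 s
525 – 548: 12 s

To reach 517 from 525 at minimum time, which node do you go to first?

517

Enumerating some paths:
525 - 517: 15 = 15
525 - 512 - 523 - 517: 14+4+5 = 23
525 - 512 - 517: 14+8 = 22
525 - 537 - 501 - 517: 6+7+11 = 24
Cheapest is 525 - 517 at 15 s.
So from 525 the first move is to 517.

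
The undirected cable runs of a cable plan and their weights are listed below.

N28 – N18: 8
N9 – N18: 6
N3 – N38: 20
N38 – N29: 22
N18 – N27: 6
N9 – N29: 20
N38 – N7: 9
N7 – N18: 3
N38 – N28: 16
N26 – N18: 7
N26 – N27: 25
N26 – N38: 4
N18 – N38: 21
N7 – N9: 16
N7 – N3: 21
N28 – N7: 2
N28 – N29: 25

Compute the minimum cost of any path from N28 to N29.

25

Shortest distances from N28:
N28: 0
N7: 2  (via N28)
N18: 5  (via N7)
N9: 11  (via N18)
N38: 11  (via N7)
N27: 11  (via N18)
N26: 12  (via N18)
N3: 23  (via N7)
N29: 25  (via N28)
Shortest route: N28 → N29 = 25.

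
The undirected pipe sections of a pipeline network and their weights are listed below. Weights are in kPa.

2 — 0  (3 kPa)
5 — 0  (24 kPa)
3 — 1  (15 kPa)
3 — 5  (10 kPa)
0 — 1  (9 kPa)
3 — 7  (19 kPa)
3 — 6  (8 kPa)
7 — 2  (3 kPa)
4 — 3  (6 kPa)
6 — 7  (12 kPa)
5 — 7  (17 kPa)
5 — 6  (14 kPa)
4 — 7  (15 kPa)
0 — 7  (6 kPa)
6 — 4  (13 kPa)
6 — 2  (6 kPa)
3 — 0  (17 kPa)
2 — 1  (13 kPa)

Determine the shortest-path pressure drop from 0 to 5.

Compare a few routes:
0 → 5: 24 = 24
0 → 3 → 5: 17+10 = 27
0 → 7 → 5: 6+17 = 23
0 → 2 → 6 → 3 → 5: 3+6+8+10 = 27
The minimum is 23 kPa via 0 → 7 → 5.

23 kPa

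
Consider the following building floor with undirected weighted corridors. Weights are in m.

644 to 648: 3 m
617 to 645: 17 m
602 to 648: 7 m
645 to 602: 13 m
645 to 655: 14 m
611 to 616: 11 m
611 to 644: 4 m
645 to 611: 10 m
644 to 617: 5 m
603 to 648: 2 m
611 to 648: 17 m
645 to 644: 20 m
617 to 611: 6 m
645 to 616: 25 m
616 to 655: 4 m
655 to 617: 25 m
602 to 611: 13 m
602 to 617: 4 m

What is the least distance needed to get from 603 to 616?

20 m

Enumerating some paths:
603 - 648 - 644 - 617 - 611 - 616: 2+3+5+6+11 = 27
603 - 648 - 644 - 611 - 616: 2+3+4+11 = 20
Cheapest is 603 - 648 - 644 - 611 - 616 at 20 m.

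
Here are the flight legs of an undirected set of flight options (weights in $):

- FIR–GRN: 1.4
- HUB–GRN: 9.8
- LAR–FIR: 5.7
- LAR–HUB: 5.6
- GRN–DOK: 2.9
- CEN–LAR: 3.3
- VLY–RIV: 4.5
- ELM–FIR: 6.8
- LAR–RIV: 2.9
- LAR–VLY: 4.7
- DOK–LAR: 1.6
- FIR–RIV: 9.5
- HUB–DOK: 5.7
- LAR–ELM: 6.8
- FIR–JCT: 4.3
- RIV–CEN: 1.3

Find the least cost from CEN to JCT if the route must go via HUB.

$23.2

Best CEN to HUB: CEN → LAR → HUB costing 8.9
Shortest HUB→JCT: HUB → DOK → GRN → FIR → JCT = 14.3
Total via HUB: 8.9 + 14.3 = $23.2.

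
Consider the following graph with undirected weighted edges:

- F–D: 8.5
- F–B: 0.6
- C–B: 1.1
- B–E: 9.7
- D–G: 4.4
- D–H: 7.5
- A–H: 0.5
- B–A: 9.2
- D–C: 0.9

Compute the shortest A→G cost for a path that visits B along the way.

15.6

Shortest A→B: A–B = 9.2
Best B to G: B–C–D–G costing 6.4
Total via B: 9.2 + 6.4 = 15.6.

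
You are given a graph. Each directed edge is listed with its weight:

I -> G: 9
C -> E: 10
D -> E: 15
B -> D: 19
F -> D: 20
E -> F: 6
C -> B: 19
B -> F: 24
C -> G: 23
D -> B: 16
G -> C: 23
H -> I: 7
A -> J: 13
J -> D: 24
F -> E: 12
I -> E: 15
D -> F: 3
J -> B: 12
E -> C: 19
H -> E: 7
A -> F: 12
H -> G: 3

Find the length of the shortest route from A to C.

43

Shortest distances from A:
A: 0
F: 12  (via A)
J: 13  (via A)
E: 24  (via F)
B: 25  (via J)
D: 32  (via F)
C: 43  (via E)
Shortest route: A–F–E–C = 43.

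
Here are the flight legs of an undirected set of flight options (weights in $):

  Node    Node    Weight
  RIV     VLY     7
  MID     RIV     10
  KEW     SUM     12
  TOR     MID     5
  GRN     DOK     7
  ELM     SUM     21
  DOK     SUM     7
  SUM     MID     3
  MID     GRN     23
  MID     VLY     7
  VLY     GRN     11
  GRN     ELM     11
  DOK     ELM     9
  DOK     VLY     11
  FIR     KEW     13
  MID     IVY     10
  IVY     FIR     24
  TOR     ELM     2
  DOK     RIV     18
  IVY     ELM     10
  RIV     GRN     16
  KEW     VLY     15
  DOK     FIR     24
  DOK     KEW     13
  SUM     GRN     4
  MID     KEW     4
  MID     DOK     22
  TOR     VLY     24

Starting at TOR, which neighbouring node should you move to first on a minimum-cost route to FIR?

MID

Enumerating some paths:
TOR → MID → KEW → FIR: 5+4+13 = 22
TOR → ELM → DOK → FIR: 2+9+24 = 35
TOR → MID → SUM → KEW → FIR: 5+3+12+13 = 33
Cheapest is TOR → MID → KEW → FIR at $22.
So from TOR the first move is to MID.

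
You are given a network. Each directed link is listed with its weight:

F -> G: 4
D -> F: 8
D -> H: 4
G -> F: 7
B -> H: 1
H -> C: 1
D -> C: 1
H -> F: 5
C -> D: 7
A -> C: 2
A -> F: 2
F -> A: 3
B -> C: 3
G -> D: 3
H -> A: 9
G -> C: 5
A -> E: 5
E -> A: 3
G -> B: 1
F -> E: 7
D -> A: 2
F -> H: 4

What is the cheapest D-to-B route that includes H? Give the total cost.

Shortest D→H: D → H = 4
Best H to B: H → F → G → B costing 10
Total via H: 4 + 10 = 14.

14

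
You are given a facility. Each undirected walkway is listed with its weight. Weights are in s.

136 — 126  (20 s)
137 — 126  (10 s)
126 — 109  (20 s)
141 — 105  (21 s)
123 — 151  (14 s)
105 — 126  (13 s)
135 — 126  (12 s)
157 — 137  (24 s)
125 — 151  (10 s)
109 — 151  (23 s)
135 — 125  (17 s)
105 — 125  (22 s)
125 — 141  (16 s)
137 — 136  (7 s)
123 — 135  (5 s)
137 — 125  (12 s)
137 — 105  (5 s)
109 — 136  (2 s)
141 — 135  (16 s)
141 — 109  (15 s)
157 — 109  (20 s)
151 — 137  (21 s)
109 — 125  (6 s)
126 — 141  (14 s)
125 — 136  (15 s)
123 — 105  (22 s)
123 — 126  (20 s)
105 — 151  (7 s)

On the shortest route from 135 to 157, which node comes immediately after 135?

Compare a few routes:
135 → 126 → 137 → 157: 12+10+24 = 46
135 → 125 → 109 → 157: 17+6+20 = 43
135 → 141 → 109 → 157: 16+15+20 = 51
Cheapest is 135 → 125 → 109 → 157 at 43 s.
So from 135 the first move is to 125.

125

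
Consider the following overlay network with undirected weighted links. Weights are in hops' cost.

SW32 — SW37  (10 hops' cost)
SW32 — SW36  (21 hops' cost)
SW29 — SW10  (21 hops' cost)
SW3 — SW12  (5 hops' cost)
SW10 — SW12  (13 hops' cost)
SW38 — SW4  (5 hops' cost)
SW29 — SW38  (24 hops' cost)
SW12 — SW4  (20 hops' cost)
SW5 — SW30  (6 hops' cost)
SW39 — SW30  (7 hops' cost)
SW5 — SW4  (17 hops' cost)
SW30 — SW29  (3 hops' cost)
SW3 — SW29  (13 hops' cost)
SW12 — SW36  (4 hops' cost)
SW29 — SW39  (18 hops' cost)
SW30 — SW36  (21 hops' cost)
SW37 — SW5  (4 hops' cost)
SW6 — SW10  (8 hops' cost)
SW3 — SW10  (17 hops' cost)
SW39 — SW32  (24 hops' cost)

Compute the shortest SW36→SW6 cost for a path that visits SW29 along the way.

Shortest SW36→SW29: SW36–SW12–SW3–SW29 = 22
Best SW29 to SW6: SW29–SW10–SW6 costing 29
Total via SW29: 22 + 29 = 51 hops' cost.

51 hops' cost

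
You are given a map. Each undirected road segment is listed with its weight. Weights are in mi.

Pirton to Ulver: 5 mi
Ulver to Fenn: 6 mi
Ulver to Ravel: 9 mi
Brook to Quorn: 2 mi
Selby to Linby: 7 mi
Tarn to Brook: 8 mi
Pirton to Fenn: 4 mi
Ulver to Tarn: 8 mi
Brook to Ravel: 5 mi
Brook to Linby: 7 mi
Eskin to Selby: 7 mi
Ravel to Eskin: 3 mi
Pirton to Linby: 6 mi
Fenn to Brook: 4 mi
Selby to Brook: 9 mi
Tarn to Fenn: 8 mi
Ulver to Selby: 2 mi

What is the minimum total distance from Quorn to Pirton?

10 mi

Running Dijkstra from Quorn:
Quorn: 0
Brook: 2  (via Quorn)
Fenn: 6  (via Brook)
Ravel: 7  (via Brook)
Linby: 9  (via Brook)
Tarn: 10  (via Brook)
Eskin: 10  (via Ravel)
Pirton: 10  (via Fenn)
Shortest route: Quorn → Brook → Fenn → Pirton = 10 mi.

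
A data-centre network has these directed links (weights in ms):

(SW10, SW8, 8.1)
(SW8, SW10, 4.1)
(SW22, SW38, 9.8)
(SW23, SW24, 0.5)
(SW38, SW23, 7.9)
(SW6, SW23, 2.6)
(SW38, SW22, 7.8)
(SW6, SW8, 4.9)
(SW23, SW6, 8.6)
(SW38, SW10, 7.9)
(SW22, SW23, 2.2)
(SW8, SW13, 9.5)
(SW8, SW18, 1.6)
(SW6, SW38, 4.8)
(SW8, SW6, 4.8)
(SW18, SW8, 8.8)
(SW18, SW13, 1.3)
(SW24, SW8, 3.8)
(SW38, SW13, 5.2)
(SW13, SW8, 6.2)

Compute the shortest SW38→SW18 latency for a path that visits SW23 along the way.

13.8 ms

Best SW38 to SW23: SW38 → SW23 costing 7.9
Shortest SW23→SW18: SW23 → SW24 → SW8 → SW18 = 5.9
Total via SW23: 7.9 + 5.9 = 13.8 ms.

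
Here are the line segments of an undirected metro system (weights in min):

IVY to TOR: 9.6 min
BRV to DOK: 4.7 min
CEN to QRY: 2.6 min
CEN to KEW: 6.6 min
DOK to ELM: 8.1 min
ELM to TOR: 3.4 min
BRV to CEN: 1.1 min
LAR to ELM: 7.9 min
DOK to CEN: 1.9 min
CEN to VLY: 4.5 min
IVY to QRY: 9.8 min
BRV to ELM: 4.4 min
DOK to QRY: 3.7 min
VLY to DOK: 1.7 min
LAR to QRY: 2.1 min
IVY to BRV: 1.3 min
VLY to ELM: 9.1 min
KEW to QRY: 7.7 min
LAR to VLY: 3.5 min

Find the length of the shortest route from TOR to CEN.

Compare a few routes:
TOR–IVY–BRV–CEN: 9.6+1.3+1.1 = 12
TOR–ELM–BRV–CEN: 3.4+4.4+1.1 = 8.9
The minimum is 8.9 min via TOR–ELM–BRV–CEN.

8.9 min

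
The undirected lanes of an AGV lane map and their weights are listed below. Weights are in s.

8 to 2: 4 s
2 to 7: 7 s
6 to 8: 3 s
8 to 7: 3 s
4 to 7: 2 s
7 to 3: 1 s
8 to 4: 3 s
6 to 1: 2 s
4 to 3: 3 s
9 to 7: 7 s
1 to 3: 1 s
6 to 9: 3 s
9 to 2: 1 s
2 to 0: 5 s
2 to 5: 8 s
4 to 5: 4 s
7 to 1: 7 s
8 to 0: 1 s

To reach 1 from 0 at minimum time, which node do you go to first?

8

Enumerating some paths:
0 - 8 - 4 - 7 - 3 - 1: 1+3+2+1+1 = 8
0 - 8 - 4 - 3 - 1: 1+3+3+1 = 8
0 - 8 - 6 - 1: 1+3+2 = 6
Cheapest is 0 - 8 - 6 - 1 at 6 s.
So from 0 the first move is to 8.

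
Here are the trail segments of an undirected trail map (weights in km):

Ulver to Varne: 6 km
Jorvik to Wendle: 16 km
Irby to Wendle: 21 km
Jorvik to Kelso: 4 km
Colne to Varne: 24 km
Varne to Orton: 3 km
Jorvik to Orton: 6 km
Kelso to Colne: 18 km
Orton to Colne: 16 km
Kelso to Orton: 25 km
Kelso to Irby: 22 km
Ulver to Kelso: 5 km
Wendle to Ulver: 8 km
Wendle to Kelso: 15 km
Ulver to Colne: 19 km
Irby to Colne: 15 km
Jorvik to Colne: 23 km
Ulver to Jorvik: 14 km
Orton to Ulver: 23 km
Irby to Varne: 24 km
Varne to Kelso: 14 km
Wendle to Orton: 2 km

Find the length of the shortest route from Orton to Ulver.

Enumerating some paths:
Orton → Varne → Ulver: 3+6 = 9
Orton → Wendle → Ulver: 2+8 = 10
The minimum is 9 km via Orton → Varne → Ulver.

9 km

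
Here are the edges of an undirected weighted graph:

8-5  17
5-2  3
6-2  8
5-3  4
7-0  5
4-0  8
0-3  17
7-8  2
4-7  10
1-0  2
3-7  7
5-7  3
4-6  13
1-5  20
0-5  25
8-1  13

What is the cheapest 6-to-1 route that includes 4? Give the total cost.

Best 6 to 4: 6 → 4 costing 13
Best 4 to 1: 4 → 0 → 1 costing 10
Total via 4: 13 + 10 = 23.

23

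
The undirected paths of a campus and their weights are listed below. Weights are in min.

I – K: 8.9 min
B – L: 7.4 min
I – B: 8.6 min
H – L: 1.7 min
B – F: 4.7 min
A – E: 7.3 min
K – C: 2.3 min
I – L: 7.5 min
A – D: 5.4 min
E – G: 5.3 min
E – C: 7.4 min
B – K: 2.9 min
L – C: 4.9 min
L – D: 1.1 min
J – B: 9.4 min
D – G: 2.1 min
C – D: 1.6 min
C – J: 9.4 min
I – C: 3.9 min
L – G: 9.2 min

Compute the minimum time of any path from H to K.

Compare a few routes:
H–L–C–K: 1.7+4.9+2.3 = 8.9
H–L–I–C–K: 1.7+7.5+3.9+2.3 = 15.4
H–L–B–K: 1.7+7.4+2.9 = 12
H–L–D–C–K: 1.7+1.1+1.6+2.3 = 6.7
Cheapest is H–L–D–C–K at 6.7 min.

6.7 min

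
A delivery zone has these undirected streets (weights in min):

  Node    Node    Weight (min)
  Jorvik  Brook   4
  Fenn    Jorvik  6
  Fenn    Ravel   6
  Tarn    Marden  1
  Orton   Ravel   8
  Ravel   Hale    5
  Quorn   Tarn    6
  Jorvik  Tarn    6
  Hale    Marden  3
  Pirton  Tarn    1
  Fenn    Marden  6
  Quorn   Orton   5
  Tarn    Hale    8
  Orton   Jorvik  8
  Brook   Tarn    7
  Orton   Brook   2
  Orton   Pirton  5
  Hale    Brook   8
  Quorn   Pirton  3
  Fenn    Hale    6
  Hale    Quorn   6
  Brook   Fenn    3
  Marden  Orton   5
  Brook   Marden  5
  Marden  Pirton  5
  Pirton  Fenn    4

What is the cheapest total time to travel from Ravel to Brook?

Running Dijkstra from Ravel:
Ravel: 0
Hale: 5  (via Ravel)
Fenn: 6  (via Ravel)
Marden: 8  (via Hale)
Orton: 8  (via Ravel)
Brook: 9  (via Fenn)
Shortest route: Ravel–Fenn–Brook = 9 min.

9 min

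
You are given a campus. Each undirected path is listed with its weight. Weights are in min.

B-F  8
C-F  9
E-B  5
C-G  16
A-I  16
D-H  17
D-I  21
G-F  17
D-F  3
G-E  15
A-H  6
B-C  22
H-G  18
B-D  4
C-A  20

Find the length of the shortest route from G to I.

40 min

Settle nodes by increasing distance from G:
G: 0
E: 15  (via G)
C: 16  (via G)
F: 17  (via G)
H: 18  (via G)
B: 20  (via E)
D: 20  (via F)
A: 24  (via H)
I: 40  (via A)
Shortest route: G → H → A → I = 40 min.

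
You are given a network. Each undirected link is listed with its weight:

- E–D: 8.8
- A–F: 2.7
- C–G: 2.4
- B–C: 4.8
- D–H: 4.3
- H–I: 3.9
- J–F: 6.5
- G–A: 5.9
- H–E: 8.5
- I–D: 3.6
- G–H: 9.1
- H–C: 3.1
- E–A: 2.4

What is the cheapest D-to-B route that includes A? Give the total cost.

Best D to A: D–E–A costing 11.2
Shortest A→B: A–G–C–B = 13.1
Total via A: 11.2 + 13.1 = 24.3.

24.3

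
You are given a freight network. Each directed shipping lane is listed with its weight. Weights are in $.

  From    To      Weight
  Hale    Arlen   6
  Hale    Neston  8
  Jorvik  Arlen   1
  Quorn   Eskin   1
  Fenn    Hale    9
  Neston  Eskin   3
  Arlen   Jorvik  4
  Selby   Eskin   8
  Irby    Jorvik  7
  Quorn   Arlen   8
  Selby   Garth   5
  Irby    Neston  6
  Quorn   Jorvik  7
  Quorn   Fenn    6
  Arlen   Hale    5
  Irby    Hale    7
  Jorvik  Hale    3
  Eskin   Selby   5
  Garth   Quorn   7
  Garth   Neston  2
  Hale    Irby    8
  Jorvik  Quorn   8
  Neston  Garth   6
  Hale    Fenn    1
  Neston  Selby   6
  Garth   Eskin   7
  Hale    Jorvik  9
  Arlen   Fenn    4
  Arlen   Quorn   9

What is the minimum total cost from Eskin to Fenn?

$23

Running Dijkstra from Eskin:
Eskin: 0
Selby: 5  (via Eskin)
Garth: 10  (via Selby)
Neston: 12  (via Garth)
Quorn: 17  (via Garth)
Fenn: 23  (via Quorn)
Shortest route: Eskin–Selby–Garth–Quorn–Fenn = $23.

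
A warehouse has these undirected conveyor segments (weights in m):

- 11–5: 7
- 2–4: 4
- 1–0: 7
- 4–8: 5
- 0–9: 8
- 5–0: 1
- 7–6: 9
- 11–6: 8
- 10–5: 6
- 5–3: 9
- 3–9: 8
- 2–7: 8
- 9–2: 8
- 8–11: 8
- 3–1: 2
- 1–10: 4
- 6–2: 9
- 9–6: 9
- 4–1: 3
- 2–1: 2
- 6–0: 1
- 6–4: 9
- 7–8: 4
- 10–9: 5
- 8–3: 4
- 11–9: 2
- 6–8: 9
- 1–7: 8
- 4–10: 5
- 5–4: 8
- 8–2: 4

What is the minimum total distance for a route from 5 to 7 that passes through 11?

Best 5 to 11: 5–11 costing 7
Shortest 11→7: 11–8–7 = 12
Total via 11: 7 + 12 = 19 m.

19 m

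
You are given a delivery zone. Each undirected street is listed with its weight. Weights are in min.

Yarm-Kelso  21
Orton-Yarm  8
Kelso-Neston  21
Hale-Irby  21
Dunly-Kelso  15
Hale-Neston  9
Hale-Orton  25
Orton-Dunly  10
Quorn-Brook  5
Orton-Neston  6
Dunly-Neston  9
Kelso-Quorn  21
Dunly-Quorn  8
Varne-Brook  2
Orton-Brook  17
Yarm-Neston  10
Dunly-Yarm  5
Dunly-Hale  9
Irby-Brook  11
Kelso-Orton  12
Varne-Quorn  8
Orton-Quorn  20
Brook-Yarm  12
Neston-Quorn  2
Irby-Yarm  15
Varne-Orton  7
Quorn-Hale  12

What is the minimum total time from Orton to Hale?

15 min

Running Dijkstra from Orton:
Orton: 0
Neston: 6  (via Orton)
Varne: 7  (via Orton)
Yarm: 8  (via Orton)
Quorn: 8  (via Neston)
Brook: 9  (via Varne)
Dunly: 10  (via Orton)
Kelso: 12  (via Orton)
Hale: 15  (via Neston)
Shortest route: Orton → Neston → Hale = 15 min.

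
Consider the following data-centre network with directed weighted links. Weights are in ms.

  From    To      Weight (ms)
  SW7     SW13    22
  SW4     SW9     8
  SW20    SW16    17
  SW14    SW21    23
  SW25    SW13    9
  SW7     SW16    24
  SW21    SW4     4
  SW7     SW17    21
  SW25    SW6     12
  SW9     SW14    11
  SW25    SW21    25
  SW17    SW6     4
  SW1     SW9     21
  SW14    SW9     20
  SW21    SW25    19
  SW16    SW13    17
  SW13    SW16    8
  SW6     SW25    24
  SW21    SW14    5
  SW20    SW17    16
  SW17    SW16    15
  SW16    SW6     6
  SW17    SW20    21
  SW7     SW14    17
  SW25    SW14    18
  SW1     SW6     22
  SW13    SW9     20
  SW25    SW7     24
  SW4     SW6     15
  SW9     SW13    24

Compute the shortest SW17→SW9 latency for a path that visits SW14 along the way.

Best SW17 to SW14: SW17–SW6–SW25–SW14 costing 46
Shortest SW14→SW9: SW14–SW9 = 20
Total via SW14: 46 + 20 = 66 ms.

66 ms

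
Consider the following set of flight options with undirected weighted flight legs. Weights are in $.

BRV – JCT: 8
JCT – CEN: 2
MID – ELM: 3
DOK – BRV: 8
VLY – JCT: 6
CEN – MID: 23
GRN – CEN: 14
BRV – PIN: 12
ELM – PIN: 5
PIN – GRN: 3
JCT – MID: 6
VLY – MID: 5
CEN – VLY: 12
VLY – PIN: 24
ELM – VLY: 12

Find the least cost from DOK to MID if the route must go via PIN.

$28

Best DOK to PIN: DOK → BRV → PIN costing 20
Shortest PIN→MID: PIN → ELM → MID = 8
Total via PIN: 20 + 8 = $28.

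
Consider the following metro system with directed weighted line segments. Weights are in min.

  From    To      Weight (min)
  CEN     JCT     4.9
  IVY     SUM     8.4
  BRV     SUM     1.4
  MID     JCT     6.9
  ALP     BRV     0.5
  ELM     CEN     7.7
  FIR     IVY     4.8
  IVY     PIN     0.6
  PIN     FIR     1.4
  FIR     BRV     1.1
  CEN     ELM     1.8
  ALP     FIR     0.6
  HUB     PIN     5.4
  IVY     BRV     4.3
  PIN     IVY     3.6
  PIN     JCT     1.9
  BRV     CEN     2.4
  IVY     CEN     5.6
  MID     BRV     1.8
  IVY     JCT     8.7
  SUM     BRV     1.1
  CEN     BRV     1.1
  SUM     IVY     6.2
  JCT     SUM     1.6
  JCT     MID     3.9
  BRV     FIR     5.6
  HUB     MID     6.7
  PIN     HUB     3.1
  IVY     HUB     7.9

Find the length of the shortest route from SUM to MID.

Settle nodes by increasing distance from SUM:
SUM: 0
BRV: 1.1  (via SUM)
CEN: 3.5  (via BRV)
ELM: 5.3  (via CEN)
IVY: 6.2  (via SUM)
FIR: 6.7  (via BRV)
PIN: 6.8  (via IVY)
JCT: 8.4  (via CEN)
HUB: 9.9  (via PIN)
MID: 12.3  (via JCT)
Shortest route: SUM → BRV → CEN → JCT → MID = 12.3 min.

12.3 min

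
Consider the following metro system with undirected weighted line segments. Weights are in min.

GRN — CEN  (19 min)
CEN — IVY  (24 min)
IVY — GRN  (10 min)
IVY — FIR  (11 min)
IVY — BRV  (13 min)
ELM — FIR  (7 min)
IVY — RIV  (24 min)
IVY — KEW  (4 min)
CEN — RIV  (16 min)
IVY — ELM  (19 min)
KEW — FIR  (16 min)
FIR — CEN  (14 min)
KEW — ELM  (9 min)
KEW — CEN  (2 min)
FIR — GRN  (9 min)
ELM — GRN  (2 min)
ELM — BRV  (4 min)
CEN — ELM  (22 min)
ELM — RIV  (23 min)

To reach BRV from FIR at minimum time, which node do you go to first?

Enumerating some paths:
FIR–ELM–BRV: 7+4 = 11
FIR–GRN–ELM–BRV: 9+2+4 = 15
FIR–IVY–BRV: 11+13 = 24
The minimum is 11 min via FIR–ELM–BRV.
So from FIR the first move is to ELM.

ELM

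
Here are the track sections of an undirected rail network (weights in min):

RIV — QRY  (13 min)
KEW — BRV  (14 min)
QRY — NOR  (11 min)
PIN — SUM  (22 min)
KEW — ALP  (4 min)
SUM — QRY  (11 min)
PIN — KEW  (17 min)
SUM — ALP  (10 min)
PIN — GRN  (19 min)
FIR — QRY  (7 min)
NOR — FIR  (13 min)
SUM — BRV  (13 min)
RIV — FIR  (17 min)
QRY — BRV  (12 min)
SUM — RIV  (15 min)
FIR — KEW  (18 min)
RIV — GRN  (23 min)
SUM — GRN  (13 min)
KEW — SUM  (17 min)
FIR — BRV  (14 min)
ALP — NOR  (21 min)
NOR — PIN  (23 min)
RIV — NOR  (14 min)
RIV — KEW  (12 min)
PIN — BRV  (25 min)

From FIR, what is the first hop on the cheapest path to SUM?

Compare a few routes:
FIR → RIV → SUM: 17+15 = 32
FIR → QRY → SUM: 7+11 = 18
FIR → BRV → SUM: 14+13 = 27
The minimum is 18 min via FIR → QRY → SUM.
So from FIR the first move is to QRY.

QRY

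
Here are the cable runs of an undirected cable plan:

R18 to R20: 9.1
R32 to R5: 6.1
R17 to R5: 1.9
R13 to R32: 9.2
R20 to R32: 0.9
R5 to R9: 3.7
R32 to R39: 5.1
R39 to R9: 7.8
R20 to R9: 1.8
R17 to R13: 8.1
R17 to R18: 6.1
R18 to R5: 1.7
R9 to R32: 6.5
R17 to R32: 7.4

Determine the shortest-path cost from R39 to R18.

Enumerating some paths:
R39 - R32 - R5 - R18: 5.1+6.1+1.7 = 12.9
R39 - R32 - R20 - R9 - R5 - R18: 5.1+0.9+1.8+3.7+1.7 = 13.2
Cheapest is R39 - R32 - R5 - R18 at 12.9.

12.9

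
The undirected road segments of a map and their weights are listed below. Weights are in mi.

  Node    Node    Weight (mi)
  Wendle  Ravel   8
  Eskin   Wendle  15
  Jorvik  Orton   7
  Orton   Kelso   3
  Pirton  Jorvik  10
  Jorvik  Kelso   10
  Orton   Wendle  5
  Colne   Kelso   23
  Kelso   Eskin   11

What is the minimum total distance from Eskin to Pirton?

31 mi

Shortest distances from Eskin:
Eskin: 0
Kelso: 11  (via Eskin)
Orton: 14  (via Kelso)
Wendle: 15  (via Eskin)
Jorvik: 21  (via Kelso)
Ravel: 23  (via Wendle)
Pirton: 31  (via Jorvik)
Shortest route: Eskin → Kelso → Jorvik → Pirton = 31 mi.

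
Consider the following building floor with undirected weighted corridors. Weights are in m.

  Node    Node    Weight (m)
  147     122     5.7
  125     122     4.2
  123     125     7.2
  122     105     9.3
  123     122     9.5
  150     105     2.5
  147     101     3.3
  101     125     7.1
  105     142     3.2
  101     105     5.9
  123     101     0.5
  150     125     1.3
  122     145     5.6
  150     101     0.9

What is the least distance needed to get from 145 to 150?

Compare a few routes:
145–122–123–101–150: 5.6+9.5+0.5+0.9 = 16.5
145–122–147–101–150: 5.6+5.7+3.3+0.9 = 15.5
145–122–125–150: 5.6+4.2+1.3 = 11.1
Cheapest is 145–122–125–150 at 11.1 m.

11.1 m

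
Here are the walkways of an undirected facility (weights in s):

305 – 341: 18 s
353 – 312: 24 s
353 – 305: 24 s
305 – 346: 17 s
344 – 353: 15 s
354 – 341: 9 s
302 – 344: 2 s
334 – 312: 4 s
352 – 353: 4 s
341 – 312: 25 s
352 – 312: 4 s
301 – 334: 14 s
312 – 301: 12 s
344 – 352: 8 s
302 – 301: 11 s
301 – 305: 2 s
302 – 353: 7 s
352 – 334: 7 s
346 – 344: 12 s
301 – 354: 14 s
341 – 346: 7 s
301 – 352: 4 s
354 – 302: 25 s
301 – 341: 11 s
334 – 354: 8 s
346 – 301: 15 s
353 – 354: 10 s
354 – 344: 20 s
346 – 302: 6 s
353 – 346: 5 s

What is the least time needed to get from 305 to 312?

10 s

Running Dijkstra from 305:
305: 0
301: 2  (via 305)
352: 6  (via 301)
312: 10  (via 352)
Shortest route: 305 → 301 → 352 → 312 = 10 s.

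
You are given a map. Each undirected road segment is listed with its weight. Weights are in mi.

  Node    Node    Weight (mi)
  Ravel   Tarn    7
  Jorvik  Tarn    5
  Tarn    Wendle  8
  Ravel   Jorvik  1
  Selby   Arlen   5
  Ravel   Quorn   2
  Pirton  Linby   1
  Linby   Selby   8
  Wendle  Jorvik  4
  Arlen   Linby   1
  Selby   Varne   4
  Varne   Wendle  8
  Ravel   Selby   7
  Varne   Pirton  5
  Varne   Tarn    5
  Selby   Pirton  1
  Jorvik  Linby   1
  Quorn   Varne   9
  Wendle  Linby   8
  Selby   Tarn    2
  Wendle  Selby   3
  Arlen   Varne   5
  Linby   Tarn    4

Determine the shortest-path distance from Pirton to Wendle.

Shortest distances from Pirton:
Pirton: 0
Linby: 1  (via Pirton)
Selby: 1  (via Pirton)
Arlen: 2  (via Linby)
Jorvik: 2  (via Linby)
Ravel: 3  (via Jorvik)
Tarn: 3  (via Selby)
Wendle: 4  (via Selby)
Shortest route: Pirton–Selby–Wendle = 4 mi.

4 mi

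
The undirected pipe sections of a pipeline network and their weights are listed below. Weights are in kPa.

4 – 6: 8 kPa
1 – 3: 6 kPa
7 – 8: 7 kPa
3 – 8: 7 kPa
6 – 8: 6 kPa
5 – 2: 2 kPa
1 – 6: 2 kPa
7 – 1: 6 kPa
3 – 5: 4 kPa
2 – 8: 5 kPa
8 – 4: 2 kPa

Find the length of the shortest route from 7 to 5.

14 kPa

Compare a few routes:
7 - 8 - 3 - 5: 7+7+4 = 18
7 - 1 - 3 - 5: 6+6+4 = 16
7 - 8 - 2 - 5: 7+5+2 = 14
Cheapest is 7 - 8 - 2 - 5 at 14 kPa.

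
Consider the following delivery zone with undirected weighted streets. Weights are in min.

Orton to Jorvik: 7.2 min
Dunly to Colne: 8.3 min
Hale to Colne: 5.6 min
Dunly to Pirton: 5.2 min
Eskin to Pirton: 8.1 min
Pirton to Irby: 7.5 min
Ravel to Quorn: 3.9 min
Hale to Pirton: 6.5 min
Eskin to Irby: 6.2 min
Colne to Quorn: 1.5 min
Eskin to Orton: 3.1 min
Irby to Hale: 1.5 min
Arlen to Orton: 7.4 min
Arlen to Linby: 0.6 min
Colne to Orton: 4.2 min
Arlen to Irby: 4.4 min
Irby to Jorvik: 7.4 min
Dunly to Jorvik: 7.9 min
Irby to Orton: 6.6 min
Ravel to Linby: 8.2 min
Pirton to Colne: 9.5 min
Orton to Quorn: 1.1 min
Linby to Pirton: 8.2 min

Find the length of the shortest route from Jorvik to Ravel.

12.2 min

Compare a few routes:
Jorvik–Orton–Quorn–Ravel: 7.2+1.1+3.9 = 12.2
Jorvik–Irby–Hale–Colne–Quorn–Ravel: 7.4+1.5+5.6+1.5+3.9 = 19.9
Jorvik–Orton–Colne–Quorn–Ravel: 7.2+4.2+1.5+3.9 = 16.8
Jorvik–Irby–Orton–Quorn–Ravel: 7.4+6.6+1.1+3.9 = 19
Cheapest is Jorvik–Orton–Quorn–Ravel at 12.2 min.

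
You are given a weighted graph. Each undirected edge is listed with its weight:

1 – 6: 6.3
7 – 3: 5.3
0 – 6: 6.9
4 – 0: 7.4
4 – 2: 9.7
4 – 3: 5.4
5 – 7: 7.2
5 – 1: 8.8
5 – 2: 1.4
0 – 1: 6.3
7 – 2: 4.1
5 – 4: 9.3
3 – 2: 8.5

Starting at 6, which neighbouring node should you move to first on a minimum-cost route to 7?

1

Enumerating some paths:
6–1–5–7: 6.3+8.8+7.2 = 22.3
6–1–5–2–7: 6.3+8.8+1.4+4.1 = 20.6
6–0–4–3–7: 6.9+7.4+5.4+5.3 = 25
The minimum is 20.6 via 6–1–5–2–7.
So from 6 the first move is to 1.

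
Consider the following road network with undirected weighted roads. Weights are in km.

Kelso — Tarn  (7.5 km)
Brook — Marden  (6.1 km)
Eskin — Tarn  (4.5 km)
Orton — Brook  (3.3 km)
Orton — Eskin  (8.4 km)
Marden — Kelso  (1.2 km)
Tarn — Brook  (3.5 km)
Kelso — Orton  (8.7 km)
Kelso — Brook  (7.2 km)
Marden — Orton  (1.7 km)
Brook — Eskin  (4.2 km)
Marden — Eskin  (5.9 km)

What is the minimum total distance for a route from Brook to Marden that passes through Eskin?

Best Brook to Eskin: Brook → Eskin costing 4.2
Best Eskin to Marden: Eskin → Marden costing 5.9
Total via Eskin: 4.2 + 5.9 = 10.1 km.

10.1 km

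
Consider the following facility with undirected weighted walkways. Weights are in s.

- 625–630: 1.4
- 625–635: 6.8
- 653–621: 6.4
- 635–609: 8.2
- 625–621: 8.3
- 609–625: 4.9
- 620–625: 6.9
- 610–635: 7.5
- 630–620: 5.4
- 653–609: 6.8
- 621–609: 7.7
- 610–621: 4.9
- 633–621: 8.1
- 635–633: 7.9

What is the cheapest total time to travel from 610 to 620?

20 s

Settle nodes by increasing distance from 610:
610: 0
621: 4.9  (via 610)
635: 7.5  (via 610)
653: 11.3  (via 621)
609: 12.6  (via 621)
633: 13  (via 621)
625: 13.2  (via 621)
630: 14.6  (via 625)
620: 20  (via 630)
Shortest route: 610 → 621 → 625 → 630 → 620 = 20 s.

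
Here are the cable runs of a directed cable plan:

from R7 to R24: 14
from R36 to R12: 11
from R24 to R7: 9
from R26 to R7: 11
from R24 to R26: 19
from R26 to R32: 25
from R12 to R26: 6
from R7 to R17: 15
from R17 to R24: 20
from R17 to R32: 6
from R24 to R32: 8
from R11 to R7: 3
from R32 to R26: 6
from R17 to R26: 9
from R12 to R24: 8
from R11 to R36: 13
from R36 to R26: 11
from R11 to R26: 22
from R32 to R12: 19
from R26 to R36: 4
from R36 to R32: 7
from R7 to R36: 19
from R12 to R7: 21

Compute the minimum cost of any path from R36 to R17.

37

Shortest distances from R36:
R36: 0
R32: 7  (via R36)
R26: 11  (via R36)
R12: 11  (via R36)
R24: 19  (via R12)
R7: 22  (via R26)
R17: 37  (via R7)
Shortest route: R36–R26–R7–R17 = 37.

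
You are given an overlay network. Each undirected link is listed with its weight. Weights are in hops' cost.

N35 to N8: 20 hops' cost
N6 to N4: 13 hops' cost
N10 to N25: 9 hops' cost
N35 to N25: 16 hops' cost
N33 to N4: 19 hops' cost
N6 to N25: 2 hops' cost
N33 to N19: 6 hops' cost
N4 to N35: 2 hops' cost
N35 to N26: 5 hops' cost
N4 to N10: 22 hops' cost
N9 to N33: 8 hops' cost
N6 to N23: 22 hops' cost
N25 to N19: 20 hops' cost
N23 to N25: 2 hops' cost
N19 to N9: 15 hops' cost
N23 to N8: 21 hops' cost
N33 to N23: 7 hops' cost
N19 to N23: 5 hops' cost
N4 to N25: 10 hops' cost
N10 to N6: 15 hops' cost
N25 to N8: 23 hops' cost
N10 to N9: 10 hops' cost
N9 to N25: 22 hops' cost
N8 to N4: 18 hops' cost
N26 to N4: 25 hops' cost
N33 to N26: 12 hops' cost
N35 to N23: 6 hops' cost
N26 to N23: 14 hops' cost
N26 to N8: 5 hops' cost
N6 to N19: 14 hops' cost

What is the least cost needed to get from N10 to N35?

17 hops' cost

Running Dijkstra from N10:
N10: 0
N25: 9  (via N10)
N9: 10  (via N10)
N6: 11  (via N25)
N23: 11  (via N25)
N19: 16  (via N23)
N35: 17  (via N23)
Shortest route: N10 → N25 → N23 → N35 = 17 hops' cost.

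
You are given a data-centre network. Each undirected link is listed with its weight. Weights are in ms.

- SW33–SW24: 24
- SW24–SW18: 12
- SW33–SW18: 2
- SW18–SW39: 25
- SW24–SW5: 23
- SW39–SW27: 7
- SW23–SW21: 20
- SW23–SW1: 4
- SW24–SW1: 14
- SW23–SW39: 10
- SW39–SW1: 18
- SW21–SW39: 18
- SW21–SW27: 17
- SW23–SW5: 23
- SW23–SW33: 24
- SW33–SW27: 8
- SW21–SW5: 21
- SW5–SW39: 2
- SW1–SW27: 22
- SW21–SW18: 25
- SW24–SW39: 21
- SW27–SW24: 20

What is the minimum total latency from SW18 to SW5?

19 ms

Settle nodes by increasing distance from SW18:
SW18: 0
SW33: 2  (via SW18)
SW27: 10  (via SW33)
SW24: 12  (via SW18)
SW39: 17  (via SW27)
SW5: 19  (via SW39)
Shortest route: SW18 → SW33 → SW27 → SW39 → SW5 = 19 ms.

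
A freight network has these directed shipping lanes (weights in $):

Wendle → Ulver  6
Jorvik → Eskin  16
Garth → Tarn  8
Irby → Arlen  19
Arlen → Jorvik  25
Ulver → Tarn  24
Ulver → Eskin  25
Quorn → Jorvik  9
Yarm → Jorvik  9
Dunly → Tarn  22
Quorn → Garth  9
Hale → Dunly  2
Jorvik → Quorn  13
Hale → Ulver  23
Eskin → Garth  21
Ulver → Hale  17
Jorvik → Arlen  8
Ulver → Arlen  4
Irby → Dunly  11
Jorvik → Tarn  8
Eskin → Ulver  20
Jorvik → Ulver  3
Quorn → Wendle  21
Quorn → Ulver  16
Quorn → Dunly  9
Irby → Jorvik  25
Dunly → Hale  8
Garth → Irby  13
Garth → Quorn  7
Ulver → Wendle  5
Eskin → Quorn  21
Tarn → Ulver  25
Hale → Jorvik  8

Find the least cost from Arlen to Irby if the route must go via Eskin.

Shortest Arlen→Eskin: Arlen → Jorvik → Eskin = 41
Best Eskin to Irby: Eskin → Garth → Irby costing 34
Total via Eskin: 41 + 34 = $75.

$75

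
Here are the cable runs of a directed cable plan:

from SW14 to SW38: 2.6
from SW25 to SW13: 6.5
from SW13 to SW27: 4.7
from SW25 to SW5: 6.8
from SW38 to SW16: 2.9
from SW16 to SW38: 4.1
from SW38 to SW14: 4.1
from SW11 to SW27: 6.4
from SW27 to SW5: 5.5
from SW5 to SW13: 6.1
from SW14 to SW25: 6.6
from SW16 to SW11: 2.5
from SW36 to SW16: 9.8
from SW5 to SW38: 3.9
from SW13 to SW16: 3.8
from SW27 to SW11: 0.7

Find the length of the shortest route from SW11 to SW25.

26.5

Compare a few routes:
SW11 - SW27 - SW5 - SW13 - SW16 - SW38 - SW14 - SW25: 6.4+5.5+6.1+3.8+4.1+4.1+6.6 = 36.6
SW11 - SW27 - SW5 - SW38 - SW14 - SW25: 6.4+5.5+3.9+4.1+6.6 = 26.5
Cheapest is SW11 - SW27 - SW5 - SW38 - SW14 - SW25 at 26.5.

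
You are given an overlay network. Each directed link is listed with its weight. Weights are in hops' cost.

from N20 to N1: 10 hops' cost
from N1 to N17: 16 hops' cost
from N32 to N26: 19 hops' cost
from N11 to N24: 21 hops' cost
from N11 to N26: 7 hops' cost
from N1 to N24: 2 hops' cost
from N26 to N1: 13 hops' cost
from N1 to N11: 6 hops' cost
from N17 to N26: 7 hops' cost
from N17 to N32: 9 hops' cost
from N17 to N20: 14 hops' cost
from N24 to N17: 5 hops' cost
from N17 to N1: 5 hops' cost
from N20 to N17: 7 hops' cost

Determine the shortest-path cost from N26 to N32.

Shortest distances from N26:
N26: 0
N1: 13  (via N26)
N24: 15  (via N1)
N11: 19  (via N1)
N17: 20  (via N24)
N32: 29  (via N17)
Shortest route: N26–N1–N24–N17–N32 = 29 hops' cost.

29 hops' cost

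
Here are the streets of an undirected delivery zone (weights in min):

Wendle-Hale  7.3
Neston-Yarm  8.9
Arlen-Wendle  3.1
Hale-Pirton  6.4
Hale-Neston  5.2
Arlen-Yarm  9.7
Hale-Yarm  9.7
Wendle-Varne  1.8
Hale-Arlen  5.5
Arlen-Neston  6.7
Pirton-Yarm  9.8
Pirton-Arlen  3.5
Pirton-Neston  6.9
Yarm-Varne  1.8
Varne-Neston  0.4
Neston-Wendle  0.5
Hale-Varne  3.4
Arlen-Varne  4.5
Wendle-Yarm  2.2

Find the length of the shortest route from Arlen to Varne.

Enumerating some paths:
Arlen → Varne: 4.5 = 4.5
Arlen → Wendle → Neston → Varne: 3.1+0.5+0.4 = 4
Cheapest is Arlen → Wendle → Neston → Varne at 4 min.

4 min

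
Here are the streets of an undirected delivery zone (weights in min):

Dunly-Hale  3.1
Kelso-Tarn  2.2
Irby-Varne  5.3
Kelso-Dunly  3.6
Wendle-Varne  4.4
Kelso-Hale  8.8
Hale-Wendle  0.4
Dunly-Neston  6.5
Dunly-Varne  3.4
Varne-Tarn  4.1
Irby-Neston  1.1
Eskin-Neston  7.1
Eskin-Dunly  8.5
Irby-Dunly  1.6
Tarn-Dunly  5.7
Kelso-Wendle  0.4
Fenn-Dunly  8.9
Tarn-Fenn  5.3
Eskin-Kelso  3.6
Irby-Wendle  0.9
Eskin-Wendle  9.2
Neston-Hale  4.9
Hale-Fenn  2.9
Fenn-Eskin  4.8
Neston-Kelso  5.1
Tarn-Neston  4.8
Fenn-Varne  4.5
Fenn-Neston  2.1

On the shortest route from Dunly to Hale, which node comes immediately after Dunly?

Enumerating some paths:
Dunly → Hale: 3.1 = 3.1
Dunly → Irby → Wendle → Hale: 1.6+0.9+0.4 = 2.9
Dunly → Kelso → Wendle → Hale: 3.6+0.4+0.4 = 4.4
The minimum is 2.9 min via Dunly → Irby → Wendle → Hale.
So from Dunly the first move is to Irby.

Irby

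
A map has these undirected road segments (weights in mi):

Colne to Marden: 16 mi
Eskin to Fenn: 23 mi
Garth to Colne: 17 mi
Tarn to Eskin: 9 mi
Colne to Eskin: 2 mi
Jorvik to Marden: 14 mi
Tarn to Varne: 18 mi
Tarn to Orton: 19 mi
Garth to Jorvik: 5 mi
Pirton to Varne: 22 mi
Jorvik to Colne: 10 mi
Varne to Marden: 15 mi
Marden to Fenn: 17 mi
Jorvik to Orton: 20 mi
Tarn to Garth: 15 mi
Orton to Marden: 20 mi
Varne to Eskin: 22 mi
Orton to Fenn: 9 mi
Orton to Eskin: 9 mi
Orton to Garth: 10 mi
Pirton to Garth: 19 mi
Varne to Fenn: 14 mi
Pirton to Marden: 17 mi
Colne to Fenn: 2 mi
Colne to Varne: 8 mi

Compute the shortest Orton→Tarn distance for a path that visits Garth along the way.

Shortest Orton→Garth: Orton–Garth = 10
Shortest Garth→Tarn: Garth–Tarn = 15
Total via Garth: 10 + 15 = 25 mi.

25 mi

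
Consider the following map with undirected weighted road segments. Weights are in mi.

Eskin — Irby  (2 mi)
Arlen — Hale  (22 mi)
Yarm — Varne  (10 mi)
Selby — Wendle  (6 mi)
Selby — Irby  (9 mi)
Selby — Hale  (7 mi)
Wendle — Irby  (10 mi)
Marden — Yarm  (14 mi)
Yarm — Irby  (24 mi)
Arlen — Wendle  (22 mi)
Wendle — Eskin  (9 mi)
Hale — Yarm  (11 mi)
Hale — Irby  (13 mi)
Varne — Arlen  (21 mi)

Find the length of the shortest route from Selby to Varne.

Compare a few routes:
Selby → Irby → Hale → Yarm → Varne: 9+13+11+10 = 43
Selby → Irby → Yarm → Varne: 9+24+10 = 43
Selby → Hale → Yarm → Varne: 7+11+10 = 28
Cheapest is Selby → Hale → Yarm → Varne at 28 mi.

28 mi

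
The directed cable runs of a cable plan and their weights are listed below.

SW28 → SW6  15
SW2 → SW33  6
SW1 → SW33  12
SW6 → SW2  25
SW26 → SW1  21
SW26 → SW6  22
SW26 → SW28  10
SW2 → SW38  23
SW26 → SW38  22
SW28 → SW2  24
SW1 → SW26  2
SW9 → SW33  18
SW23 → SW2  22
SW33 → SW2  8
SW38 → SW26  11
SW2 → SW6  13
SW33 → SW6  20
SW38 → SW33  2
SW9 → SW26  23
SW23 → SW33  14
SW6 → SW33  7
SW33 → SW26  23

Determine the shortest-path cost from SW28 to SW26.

Running Dijkstra from SW28:
SW28: 0
SW6: 15  (via SW28)
SW33: 22  (via SW6)
SW2: 24  (via SW28)
SW26: 45  (via SW33)
Shortest route: SW28 → SW6 → SW33 → SW26 = 45.

45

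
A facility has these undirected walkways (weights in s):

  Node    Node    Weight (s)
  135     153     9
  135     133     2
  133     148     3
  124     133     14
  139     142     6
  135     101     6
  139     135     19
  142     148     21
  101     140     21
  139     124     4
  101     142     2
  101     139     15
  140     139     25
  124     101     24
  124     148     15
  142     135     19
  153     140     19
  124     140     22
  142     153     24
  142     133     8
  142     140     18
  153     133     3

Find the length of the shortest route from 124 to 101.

Compare a few routes:
124 - 133 - 135 - 101: 14+2+6 = 22
124 - 139 - 142 - 101: 4+6+2 = 12
124 - 139 - 101: 4+15 = 19
Cheapest is 124 - 139 - 142 - 101 at 12 s.

12 s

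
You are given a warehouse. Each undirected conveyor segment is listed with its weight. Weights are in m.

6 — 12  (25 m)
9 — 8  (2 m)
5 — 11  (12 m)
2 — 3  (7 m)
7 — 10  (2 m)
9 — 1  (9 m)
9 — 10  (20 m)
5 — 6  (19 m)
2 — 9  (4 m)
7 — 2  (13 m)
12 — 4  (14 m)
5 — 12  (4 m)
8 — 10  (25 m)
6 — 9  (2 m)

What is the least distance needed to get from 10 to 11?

Compare a few routes:
10–8–9–6–5–11: 25+2+2+19+12 = 60
10–9–6–5–11: 20+2+19+12 = 53
10–7–2–9–6–5–11: 2+13+4+2+19+12 = 52
10–7–2–9–6–12–5–11: 2+13+4+2+25+4+12 = 62
Cheapest is 10–7–2–9–6–5–11 at 52 m.

52 m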